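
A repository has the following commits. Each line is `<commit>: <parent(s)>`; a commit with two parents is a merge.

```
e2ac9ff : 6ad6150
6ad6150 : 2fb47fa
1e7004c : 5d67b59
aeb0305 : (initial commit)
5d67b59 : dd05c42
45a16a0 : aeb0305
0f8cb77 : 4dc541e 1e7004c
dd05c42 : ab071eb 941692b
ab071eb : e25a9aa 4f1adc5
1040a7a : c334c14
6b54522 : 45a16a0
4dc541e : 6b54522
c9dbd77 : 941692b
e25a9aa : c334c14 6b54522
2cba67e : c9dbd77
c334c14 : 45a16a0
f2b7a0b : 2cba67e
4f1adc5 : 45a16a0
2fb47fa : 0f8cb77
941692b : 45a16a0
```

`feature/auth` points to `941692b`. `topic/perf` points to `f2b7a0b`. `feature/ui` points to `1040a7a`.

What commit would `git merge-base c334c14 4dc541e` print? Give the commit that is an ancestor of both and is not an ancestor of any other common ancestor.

Ancestors of c334c14: {45a16a0, aeb0305, c334c14}.
Ancestors of 4dc541e: {45a16a0, 4dc541e, 6b54522, aeb0305}.
Common ancestors: {45a16a0, aeb0305}.
Among these, 45a16a0 is not an ancestor of any other common ancestor — it is the merge base.

45a16a0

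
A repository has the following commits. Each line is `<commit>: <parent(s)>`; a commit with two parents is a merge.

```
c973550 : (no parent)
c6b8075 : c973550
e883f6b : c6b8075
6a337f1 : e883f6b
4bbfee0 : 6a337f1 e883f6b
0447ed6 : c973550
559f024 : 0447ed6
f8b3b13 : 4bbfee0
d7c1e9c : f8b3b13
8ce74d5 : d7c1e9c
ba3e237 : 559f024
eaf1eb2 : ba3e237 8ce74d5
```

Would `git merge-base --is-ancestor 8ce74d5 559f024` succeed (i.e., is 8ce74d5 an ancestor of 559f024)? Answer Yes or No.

No

Ancestors of 559f024: {0447ed6, 559f024, c973550}.
8ce74d5 is not in that set, so it is not an ancestor of 559f024.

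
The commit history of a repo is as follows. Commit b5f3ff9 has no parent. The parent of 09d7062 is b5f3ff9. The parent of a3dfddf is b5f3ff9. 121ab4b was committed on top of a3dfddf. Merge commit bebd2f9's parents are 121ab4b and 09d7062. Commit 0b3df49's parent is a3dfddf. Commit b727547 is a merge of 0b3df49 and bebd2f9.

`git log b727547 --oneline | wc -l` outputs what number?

7

Walking parent pointers from b727547: reachable set = {09d7062, 0b3df49, 121ab4b, a3dfddf, b5f3ff9, b727547, bebd2f9}.
That is 7 commits.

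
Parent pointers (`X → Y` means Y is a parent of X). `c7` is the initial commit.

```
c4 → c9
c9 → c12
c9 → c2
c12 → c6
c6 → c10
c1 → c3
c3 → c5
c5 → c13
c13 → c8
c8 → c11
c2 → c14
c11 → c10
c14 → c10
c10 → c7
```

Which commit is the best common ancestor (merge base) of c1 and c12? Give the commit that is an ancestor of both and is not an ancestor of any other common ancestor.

Ancestors of c1: {c1, c10, c11, c13, c3, c5, c7, c8}.
Ancestors of c12: {c10, c12, c6, c7}.
Common ancestors: {c10, c7}.
Among these, c10 is not an ancestor of any other common ancestor — it is the merge base.

c10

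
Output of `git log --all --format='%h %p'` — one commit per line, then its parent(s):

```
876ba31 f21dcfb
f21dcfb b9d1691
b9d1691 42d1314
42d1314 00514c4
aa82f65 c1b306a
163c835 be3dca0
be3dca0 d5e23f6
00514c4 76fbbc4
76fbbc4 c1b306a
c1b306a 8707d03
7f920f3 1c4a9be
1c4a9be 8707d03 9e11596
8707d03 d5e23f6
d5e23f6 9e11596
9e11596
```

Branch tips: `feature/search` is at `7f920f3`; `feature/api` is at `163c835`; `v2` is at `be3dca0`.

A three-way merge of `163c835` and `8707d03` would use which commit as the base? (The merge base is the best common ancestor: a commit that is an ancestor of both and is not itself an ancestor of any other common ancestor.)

Ancestors of 163c835: {163c835, 9e11596, be3dca0, d5e23f6}.
Ancestors of 8707d03: {8707d03, 9e11596, d5e23f6}.
Common ancestors: {9e11596, d5e23f6}.
Among these, d5e23f6 is not an ancestor of any other common ancestor — it is the merge base.

d5e23f6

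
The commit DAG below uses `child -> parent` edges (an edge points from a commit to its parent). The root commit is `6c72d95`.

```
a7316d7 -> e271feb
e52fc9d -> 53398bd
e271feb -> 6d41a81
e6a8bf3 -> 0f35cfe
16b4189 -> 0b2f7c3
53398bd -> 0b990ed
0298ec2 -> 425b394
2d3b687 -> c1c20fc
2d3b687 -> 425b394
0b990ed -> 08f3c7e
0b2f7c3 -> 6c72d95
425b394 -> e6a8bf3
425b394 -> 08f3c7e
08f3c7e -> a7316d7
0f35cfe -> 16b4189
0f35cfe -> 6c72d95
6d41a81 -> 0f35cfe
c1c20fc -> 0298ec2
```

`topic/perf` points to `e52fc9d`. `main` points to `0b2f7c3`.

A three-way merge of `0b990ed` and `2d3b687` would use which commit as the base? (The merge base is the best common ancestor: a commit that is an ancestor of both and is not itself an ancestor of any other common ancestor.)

08f3c7e

Ancestors of 0b990ed: {08f3c7e, 0b2f7c3, 0b990ed, 0f35cfe, 16b4189, 6c72d95, 6d41a81, a7316d7, e271feb}.
Ancestors of 2d3b687: {0298ec2, 08f3c7e, 0b2f7c3, 0f35cfe, 16b4189, 2d3b687, 425b394, 6c72d95, 6d41a81, a7316d7, c1c20fc, e271feb, e6a8bf3}.
Common ancestors: {08f3c7e, 0b2f7c3, 0f35cfe, 16b4189, 6c72d95, 6d41a81, a7316d7, e271feb}.
Among these, 08f3c7e is not an ancestor of any other common ancestor — it is the merge base.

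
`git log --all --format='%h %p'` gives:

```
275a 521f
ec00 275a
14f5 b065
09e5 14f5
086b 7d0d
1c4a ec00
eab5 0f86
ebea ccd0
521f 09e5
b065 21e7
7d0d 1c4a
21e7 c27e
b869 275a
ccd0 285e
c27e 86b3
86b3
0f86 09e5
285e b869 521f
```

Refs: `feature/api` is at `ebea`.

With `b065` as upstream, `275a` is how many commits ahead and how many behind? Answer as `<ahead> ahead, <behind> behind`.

4 ahead, 0 behind

Reachable from 275a: {09e5, 14f5, 21e7, 275a, 521f, 86b3, b065, c27e}.
Reachable from b065: {21e7, 86b3, b065, c27e}.
Only in 275a's history (ahead): {09e5, 14f5, 275a, 521f} — 4.
Only in b065's history (behind): {} — 0.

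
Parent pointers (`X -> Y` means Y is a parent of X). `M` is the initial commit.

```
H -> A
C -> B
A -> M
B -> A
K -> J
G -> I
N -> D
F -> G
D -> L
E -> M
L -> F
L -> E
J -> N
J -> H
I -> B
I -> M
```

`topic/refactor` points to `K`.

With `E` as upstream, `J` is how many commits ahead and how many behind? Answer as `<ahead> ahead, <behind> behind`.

Reachable from J: {A, B, D, E, F, G, H, I, J, L, M, N}.
Reachable from E: {E, M}.
Only in J's history (ahead): {A, B, D, F, G, H, I, J, L, N} — 10.
Only in E's history (behind): {} — 0.

10 ahead, 0 behind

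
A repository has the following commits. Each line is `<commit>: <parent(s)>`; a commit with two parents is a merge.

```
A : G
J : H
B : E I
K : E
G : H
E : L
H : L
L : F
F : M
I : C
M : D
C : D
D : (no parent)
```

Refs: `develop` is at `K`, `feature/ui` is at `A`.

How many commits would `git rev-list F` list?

Walking parent pointers from F: reachable set = {D, F, M}.
That is 3 commits.

3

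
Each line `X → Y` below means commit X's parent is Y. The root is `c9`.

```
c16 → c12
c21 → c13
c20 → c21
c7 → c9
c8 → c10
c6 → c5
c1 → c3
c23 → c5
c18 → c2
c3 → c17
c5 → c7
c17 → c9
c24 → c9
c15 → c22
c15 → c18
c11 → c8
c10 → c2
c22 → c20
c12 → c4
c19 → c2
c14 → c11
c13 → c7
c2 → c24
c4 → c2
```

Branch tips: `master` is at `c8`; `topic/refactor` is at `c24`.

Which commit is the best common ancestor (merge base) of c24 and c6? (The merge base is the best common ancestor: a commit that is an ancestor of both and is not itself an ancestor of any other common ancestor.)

c9

Ancestors of c24: {c24, c9}.
Ancestors of c6: {c5, c6, c7, c9}.
Common ancestors: {c9}.
The only common ancestor is c9, so it is the merge base.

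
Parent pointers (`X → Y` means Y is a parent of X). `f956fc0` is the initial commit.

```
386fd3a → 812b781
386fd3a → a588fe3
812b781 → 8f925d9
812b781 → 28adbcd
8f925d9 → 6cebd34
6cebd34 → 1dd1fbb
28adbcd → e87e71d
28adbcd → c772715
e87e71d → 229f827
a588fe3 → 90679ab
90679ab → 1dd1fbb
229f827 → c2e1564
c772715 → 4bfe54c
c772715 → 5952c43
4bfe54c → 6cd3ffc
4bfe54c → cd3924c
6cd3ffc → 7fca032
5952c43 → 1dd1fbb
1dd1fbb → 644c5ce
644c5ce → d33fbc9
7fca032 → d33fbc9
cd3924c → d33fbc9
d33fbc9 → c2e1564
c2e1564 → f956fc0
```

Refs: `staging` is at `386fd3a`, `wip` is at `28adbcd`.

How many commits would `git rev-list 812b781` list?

17

Walking parent pointers from 812b781: reachable set = {1dd1fbb, 229f827, 28adbcd, 4bfe54c, 5952c43, 644c5ce, 6cd3ffc, 6cebd34, 7fca032, 812b781, 8f925d9, c2e1564, c772715, cd3924c, d33fbc9, e87e71d, f956fc0}.
That is 17 commits.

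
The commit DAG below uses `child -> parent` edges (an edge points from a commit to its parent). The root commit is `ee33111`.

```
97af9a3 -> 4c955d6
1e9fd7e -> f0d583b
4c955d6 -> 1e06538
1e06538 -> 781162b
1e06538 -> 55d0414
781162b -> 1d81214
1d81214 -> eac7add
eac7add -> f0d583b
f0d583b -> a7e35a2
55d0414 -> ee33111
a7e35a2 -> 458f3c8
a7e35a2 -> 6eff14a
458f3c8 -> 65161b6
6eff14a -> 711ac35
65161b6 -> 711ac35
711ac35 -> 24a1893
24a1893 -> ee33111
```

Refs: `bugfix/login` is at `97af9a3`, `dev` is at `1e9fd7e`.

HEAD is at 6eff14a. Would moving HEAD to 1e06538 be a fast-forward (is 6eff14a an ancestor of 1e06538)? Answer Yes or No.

Yes

A fast-forward from 6eff14a to 1e06538 is possible iff 6eff14a is an ancestor of 1e06538.
Ancestors of 1e06538: {1d81214, 1e06538, 24a1893, 458f3c8, 55d0414, 65161b6, 6eff14a, 711ac35, 781162b, a7e35a2, eac7add, ee33111, f0d583b}.
6eff14a is among them, so fast-forward is possible.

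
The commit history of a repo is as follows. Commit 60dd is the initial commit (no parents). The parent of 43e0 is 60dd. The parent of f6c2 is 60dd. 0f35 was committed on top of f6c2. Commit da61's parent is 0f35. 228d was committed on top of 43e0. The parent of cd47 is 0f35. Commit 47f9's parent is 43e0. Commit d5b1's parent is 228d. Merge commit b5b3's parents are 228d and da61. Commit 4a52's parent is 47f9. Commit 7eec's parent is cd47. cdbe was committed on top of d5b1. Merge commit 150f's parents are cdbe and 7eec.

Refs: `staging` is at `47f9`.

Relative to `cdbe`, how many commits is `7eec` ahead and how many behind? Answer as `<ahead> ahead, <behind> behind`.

Reachable from 7eec: {0f35, 60dd, 7eec, cd47, f6c2}.
Reachable from cdbe: {228d, 43e0, 60dd, cdbe, d5b1}.
Only in 7eec's history (ahead): {0f35, 7eec, cd47, f6c2} — 4.
Only in cdbe's history (behind): {228d, 43e0, cdbe, d5b1} — 4.

4 ahead, 4 behind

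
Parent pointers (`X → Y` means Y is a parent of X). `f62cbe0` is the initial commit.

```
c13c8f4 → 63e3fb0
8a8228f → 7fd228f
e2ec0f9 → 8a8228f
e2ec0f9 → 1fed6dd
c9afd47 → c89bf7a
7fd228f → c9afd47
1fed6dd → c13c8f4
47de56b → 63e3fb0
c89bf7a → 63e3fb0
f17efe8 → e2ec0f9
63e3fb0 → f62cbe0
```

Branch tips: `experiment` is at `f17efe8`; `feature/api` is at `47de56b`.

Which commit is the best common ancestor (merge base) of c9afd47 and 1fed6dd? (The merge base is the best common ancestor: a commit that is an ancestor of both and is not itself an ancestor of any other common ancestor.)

Ancestors of c9afd47: {63e3fb0, c89bf7a, c9afd47, f62cbe0}.
Ancestors of 1fed6dd: {1fed6dd, 63e3fb0, c13c8f4, f62cbe0}.
Common ancestors: {63e3fb0, f62cbe0}.
Among these, 63e3fb0 is not an ancestor of any other common ancestor — it is the merge base.

63e3fb0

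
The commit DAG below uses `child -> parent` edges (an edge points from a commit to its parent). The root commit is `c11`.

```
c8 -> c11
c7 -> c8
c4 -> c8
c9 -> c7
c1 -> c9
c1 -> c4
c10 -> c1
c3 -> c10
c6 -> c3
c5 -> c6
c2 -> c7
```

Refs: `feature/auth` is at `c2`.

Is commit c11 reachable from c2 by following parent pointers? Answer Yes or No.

Ancestors of c2 (commits reachable by following parents): {c11, c2, c7, c8}.
c11 is in that set, so it is an ancestor of c2.

Yes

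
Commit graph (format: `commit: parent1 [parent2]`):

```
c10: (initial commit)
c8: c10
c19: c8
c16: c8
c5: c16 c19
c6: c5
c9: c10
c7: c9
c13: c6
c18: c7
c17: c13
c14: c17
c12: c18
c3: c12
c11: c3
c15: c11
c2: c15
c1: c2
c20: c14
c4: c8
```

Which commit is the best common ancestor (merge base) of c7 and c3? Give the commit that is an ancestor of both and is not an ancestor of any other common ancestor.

Ancestors of c7: {c10, c7, c9}.
Ancestors of c3: {c10, c12, c18, c3, c7, c9}.
Common ancestors: {c10, c7, c9}.
Among these, c7 is not an ancestor of any other common ancestor — it is the merge base.

c7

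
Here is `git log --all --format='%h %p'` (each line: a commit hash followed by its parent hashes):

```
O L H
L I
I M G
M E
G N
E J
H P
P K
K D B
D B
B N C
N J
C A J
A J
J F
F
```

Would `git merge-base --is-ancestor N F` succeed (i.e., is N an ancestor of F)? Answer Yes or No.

No

Ancestors of F: {F}.
N is not in that set, so it is not an ancestor of F.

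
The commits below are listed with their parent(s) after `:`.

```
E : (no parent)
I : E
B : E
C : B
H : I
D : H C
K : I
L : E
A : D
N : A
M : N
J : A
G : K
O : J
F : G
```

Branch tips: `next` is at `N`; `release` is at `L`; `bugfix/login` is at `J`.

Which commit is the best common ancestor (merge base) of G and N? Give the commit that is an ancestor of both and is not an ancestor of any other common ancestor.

I

Ancestors of G: {E, G, I, K}.
Ancestors of N: {A, B, C, D, E, H, I, N}.
Common ancestors: {E, I}.
Among these, I is not an ancestor of any other common ancestor — it is the merge base.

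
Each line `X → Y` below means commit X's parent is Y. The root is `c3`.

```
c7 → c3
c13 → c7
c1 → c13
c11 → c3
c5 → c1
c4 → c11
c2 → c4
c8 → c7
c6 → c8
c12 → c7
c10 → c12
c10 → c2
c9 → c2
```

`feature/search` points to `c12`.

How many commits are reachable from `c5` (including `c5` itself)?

Walking parent pointers from c5: reachable set = {c1, c13, c3, c5, c7}.
That is 5 commits.

5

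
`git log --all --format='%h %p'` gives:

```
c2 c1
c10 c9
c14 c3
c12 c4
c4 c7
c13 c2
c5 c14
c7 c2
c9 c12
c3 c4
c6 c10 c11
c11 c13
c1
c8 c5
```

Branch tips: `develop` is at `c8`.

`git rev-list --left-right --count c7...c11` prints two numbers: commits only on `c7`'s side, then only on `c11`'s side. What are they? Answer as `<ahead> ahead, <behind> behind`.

Reachable from c7: {c1, c2, c7}.
Reachable from c11: {c1, c11, c13, c2}.
Only in c7's history (ahead): {c7} — 1.
Only in c11's history (behind): {c11, c13} — 2.

1 ahead, 2 behind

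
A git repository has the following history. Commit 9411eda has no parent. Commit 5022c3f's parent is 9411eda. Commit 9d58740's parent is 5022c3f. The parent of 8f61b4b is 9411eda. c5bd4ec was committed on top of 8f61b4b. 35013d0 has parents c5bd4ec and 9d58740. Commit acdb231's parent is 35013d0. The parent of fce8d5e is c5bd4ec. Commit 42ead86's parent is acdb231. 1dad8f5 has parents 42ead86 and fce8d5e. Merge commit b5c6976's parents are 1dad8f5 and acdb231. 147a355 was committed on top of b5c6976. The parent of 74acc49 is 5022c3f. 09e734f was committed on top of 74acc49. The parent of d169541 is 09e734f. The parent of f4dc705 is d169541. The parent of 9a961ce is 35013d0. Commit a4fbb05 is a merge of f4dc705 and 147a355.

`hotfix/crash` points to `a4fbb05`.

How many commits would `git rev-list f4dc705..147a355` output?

Reachable from 147a355: {147a355, 1dad8f5, 35013d0, 42ead86, 5022c3f, 8f61b4b, 9411eda, 9d58740, acdb231, b5c6976, c5bd4ec, fce8d5e}.
Reachable from f4dc705: {09e734f, 5022c3f, 74acc49, 9411eda, d169541, f4dc705}.
In 147a355's history but not f4dc705's: {147a355, 1dad8f5, 35013d0, 42ead86, 8f61b4b, 9d58740, acdb231, b5c6976, c5bd4ec, fce8d5e} — 10 commits.

10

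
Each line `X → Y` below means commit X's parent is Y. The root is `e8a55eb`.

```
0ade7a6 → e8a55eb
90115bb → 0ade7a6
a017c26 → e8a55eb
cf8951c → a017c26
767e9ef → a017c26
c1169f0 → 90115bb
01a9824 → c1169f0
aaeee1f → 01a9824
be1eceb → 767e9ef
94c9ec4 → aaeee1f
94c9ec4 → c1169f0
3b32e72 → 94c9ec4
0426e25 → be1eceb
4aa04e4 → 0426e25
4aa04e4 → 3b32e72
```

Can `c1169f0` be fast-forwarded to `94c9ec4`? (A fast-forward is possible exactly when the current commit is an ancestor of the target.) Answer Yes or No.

Yes

A fast-forward from c1169f0 to 94c9ec4 is possible iff c1169f0 is an ancestor of 94c9ec4.
Ancestors of 94c9ec4: {01a9824, 0ade7a6, 90115bb, 94c9ec4, aaeee1f, c1169f0, e8a55eb}.
c1169f0 is among them, so fast-forward is possible.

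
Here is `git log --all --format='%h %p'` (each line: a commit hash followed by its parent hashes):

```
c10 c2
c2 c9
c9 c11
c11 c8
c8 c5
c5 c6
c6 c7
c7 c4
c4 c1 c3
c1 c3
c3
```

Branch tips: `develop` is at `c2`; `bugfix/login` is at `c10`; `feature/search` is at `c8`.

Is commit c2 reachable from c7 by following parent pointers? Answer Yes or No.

No

Ancestors of c7: {c1, c3, c4, c7}.
c2 is not in that set, so it is not an ancestor of c7.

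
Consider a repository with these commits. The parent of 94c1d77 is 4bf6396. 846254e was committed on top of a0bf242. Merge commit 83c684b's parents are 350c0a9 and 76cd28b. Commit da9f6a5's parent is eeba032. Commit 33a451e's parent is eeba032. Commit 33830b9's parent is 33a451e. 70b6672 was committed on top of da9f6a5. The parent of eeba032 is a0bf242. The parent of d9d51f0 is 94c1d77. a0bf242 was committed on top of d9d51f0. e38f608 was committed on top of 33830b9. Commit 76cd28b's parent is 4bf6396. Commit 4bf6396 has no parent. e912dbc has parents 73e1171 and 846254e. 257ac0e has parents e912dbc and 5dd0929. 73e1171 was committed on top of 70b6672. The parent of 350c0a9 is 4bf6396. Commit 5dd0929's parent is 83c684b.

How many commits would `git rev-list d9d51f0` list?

3

Walking parent pointers from d9d51f0: reachable set = {4bf6396, 94c1d77, d9d51f0}.
That is 3 commits.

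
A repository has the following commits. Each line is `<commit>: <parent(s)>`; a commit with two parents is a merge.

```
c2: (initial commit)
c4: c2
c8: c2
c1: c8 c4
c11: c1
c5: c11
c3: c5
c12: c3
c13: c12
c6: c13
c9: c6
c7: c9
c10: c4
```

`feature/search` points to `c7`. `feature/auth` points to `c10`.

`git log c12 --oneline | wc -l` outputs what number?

Walking parent pointers from c12: reachable set = {c1, c11, c12, c2, c3, c4, c5, c8}.
That is 8 commits.

8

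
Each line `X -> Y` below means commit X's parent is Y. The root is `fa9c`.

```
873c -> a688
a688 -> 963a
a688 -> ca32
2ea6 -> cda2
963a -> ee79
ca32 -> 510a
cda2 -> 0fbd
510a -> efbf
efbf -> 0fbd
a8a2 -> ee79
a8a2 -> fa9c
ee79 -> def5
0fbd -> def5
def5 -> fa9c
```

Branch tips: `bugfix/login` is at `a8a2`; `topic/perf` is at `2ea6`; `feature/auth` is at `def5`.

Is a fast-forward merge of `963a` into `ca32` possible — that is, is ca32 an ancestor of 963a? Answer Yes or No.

No

A fast-forward from ca32 to 963a is possible iff ca32 is an ancestor of 963a.
Ancestors of 963a: {963a, def5, ee79, fa9c}.
ca32 is not among them, so fast-forward is not possible.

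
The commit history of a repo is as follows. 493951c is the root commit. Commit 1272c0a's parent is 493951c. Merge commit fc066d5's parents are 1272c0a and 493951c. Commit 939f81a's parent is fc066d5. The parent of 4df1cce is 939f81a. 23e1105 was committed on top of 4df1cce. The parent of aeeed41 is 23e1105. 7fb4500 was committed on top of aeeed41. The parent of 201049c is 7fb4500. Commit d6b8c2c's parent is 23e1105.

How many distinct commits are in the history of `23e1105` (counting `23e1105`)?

Walking parent pointers from 23e1105: reachable set = {1272c0a, 23e1105, 493951c, 4df1cce, 939f81a, fc066d5}.
That is 6 commits.

6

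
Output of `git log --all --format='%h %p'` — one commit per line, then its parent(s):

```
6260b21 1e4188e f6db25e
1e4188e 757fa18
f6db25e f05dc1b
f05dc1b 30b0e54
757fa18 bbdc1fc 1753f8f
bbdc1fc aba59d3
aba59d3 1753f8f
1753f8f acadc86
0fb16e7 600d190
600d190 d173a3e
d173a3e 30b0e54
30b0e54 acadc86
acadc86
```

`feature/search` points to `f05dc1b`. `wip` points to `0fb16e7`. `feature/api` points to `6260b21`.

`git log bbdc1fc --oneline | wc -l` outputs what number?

Walking parent pointers from bbdc1fc: reachable set = {1753f8f, aba59d3, acadc86, bbdc1fc}.
That is 4 commits.

4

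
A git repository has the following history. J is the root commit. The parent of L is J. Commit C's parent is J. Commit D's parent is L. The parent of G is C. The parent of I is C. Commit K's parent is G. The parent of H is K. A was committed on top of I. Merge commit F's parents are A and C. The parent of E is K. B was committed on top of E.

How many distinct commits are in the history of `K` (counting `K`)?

4

Walking parent pointers from K: reachable set = {C, G, J, K}.
That is 4 commits.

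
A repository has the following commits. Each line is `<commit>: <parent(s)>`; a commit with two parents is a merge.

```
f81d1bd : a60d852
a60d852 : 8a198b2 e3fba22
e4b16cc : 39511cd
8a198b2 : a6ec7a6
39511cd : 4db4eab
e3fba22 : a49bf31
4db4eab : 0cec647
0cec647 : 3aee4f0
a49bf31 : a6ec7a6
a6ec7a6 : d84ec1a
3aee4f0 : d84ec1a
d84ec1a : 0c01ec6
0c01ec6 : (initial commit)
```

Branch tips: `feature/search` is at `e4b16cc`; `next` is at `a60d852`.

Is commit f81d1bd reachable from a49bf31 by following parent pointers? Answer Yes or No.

Ancestors of a49bf31: {0c01ec6, a49bf31, a6ec7a6, d84ec1a}.
f81d1bd is not in that set, so it is not an ancestor of a49bf31.

No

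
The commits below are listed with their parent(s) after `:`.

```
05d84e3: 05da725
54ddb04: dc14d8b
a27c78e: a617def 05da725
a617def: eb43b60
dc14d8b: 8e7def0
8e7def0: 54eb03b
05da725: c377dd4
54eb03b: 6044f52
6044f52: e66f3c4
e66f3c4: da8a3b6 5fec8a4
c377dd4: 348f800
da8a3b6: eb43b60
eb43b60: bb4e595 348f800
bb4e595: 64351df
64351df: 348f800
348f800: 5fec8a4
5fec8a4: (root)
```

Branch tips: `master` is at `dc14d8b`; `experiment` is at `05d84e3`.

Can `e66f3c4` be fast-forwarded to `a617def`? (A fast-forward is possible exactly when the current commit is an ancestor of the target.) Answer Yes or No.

A fast-forward from e66f3c4 to a617def is possible iff e66f3c4 is an ancestor of a617def.
Ancestors of a617def: {348f800, 5fec8a4, 64351df, a617def, bb4e595, eb43b60}.
e66f3c4 is not among them, so fast-forward is not possible.

No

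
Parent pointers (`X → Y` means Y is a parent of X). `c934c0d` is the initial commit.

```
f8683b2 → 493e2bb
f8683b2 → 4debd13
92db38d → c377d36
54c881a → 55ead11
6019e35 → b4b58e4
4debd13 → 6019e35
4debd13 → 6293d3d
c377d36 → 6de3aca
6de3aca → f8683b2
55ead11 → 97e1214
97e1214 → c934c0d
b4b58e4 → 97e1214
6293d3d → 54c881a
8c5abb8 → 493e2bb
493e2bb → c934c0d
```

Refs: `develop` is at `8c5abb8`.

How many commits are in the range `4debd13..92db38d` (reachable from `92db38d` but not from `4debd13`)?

5

Reachable from 92db38d: {493e2bb, 4debd13, 54c881a, 55ead11, 6019e35, 6293d3d, 6de3aca, 92db38d, 97e1214, b4b58e4, c377d36, c934c0d, f8683b2}.
Reachable from 4debd13: {4debd13, 54c881a, 55ead11, 6019e35, 6293d3d, 97e1214, b4b58e4, c934c0d}.
In 92db38d's history but not 4debd13's: {493e2bb, 6de3aca, 92db38d, c377d36, f8683b2} — 5 commits.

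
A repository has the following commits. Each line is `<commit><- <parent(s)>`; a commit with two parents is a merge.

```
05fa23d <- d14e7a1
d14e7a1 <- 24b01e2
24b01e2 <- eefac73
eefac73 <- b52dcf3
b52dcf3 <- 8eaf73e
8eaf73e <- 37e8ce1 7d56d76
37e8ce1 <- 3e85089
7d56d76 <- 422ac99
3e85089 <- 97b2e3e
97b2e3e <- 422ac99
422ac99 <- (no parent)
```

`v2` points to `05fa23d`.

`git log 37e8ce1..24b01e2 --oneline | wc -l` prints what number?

5

Reachable from 24b01e2: {24b01e2, 37e8ce1, 3e85089, 422ac99, 7d56d76, 8eaf73e, 97b2e3e, b52dcf3, eefac73}.
Reachable from 37e8ce1: {37e8ce1, 3e85089, 422ac99, 97b2e3e}.
In 24b01e2's history but not 37e8ce1's: {24b01e2, 7d56d76, 8eaf73e, b52dcf3, eefac73} — 5 commits.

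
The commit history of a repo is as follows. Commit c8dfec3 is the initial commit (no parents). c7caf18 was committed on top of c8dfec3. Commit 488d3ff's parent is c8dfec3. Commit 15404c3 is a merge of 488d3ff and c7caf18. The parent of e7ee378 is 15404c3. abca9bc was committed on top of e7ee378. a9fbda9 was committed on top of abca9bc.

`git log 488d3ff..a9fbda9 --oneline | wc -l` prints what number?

Reachable from a9fbda9: {15404c3, 488d3ff, a9fbda9, abca9bc, c7caf18, c8dfec3, e7ee378}.
Reachable from 488d3ff: {488d3ff, c8dfec3}.
In a9fbda9's history but not 488d3ff's: {15404c3, a9fbda9, abca9bc, c7caf18, e7ee378} — 5 commits.

5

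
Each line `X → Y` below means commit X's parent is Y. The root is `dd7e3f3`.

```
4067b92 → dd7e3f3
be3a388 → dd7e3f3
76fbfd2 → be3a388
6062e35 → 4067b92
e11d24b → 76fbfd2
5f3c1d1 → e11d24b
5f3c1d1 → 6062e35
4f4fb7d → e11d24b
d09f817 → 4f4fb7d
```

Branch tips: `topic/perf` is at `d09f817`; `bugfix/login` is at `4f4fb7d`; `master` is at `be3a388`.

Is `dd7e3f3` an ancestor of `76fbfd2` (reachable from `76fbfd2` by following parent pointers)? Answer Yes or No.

Ancestors of 76fbfd2 (commits reachable by following parents): {76fbfd2, be3a388, dd7e3f3}.
dd7e3f3 is in that set, so it is an ancestor of 76fbfd2.

Yes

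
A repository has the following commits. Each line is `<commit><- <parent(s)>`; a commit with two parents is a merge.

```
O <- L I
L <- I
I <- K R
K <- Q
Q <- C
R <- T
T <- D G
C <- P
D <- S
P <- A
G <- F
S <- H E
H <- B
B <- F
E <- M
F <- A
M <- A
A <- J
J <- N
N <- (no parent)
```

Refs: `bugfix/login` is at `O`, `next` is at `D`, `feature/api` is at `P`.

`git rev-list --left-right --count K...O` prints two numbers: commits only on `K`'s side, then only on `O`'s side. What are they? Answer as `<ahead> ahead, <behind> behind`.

Reachable from K: {A, C, J, K, N, P, Q}.
Reachable from O: {A, B, C, D, E, F, G, H, I, J, K, L, M, N, O, P, Q, R, S, T}.
Only in K's history (ahead): {} — 0.
Only in O's history (behind): {B, D, E, F, G, H, I, L, M, O, R, S, T} — 13.

0 ahead, 13 behind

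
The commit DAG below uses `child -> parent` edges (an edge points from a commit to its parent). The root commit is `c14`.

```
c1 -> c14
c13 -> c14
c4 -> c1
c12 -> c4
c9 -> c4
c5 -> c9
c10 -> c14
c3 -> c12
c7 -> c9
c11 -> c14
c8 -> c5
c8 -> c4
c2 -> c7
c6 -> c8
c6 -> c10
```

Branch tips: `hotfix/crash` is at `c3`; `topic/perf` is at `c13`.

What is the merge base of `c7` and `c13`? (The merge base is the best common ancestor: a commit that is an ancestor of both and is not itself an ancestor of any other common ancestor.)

Ancestors of c7: {c1, c14, c4, c7, c9}.
Ancestors of c13: {c13, c14}.
Common ancestors: {c14}.
The only common ancestor is c14, so it is the merge base.

c14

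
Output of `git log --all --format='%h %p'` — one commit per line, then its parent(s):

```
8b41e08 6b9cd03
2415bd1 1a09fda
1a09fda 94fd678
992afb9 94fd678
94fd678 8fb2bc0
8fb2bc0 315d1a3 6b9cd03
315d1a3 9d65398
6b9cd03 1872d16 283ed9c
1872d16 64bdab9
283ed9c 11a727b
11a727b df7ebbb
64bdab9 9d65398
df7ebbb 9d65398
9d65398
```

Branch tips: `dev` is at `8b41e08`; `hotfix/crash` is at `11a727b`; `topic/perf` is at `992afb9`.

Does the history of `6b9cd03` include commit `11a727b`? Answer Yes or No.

Yes

Ancestors of 6b9cd03 (commits reachable by following parents): {11a727b, 1872d16, 283ed9c, 64bdab9, 6b9cd03, 9d65398, df7ebbb}.
11a727b is in that set, so it is an ancestor of 6b9cd03.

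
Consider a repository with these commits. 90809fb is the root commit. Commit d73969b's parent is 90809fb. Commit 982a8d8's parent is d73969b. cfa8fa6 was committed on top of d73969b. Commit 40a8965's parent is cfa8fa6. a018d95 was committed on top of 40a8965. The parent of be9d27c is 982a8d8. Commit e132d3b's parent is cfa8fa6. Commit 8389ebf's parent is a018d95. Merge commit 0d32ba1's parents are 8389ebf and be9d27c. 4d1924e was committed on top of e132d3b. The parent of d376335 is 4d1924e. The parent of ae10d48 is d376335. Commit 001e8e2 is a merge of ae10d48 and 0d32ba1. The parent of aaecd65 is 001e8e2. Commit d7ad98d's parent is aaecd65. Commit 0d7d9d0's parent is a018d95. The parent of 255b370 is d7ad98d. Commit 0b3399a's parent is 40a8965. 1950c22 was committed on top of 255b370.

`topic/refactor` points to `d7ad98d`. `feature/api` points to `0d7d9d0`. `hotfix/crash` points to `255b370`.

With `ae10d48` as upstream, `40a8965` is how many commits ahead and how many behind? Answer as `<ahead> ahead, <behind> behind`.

Reachable from 40a8965: {40a8965, 90809fb, cfa8fa6, d73969b}.
Reachable from ae10d48: {4d1924e, 90809fb, ae10d48, cfa8fa6, d376335, d73969b, e132d3b}.
Only in 40a8965's history (ahead): {40a8965} — 1.
Only in ae10d48's history (behind): {4d1924e, ae10d48, d376335, e132d3b} — 4.

1 ahead, 4 behind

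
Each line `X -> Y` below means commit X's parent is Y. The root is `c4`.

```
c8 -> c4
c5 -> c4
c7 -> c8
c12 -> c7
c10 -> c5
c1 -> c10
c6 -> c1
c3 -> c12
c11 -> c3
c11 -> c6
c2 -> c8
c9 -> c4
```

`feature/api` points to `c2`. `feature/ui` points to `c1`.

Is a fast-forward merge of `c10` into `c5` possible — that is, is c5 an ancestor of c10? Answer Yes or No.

Yes

A fast-forward from c5 to c10 is possible iff c5 is an ancestor of c10.
Ancestors of c10: {c10, c4, c5}.
c5 is among them, so fast-forward is possible.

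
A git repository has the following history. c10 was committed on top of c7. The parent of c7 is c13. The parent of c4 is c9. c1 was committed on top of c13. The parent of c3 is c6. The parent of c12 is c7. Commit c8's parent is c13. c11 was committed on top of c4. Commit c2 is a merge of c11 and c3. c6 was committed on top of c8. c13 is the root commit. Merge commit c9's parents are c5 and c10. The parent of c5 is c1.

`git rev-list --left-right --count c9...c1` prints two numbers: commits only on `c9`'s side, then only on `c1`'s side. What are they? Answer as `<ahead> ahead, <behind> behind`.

Reachable from c9: {c1, c10, c13, c5, c7, c9}.
Reachable from c1: {c1, c13}.
Only in c9's history (ahead): {c10, c5, c7, c9} — 4.
Only in c1's history (behind): {} — 0.

4 ahead, 0 behind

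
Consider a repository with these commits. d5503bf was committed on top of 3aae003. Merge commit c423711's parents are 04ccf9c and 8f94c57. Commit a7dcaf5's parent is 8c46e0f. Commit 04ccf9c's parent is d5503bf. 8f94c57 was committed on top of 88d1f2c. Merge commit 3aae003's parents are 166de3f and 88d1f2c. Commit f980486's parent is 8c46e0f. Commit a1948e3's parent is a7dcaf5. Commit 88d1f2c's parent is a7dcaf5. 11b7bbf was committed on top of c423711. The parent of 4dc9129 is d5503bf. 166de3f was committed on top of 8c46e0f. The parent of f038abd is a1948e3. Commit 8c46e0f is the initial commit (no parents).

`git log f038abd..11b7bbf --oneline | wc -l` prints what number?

8

Reachable from 11b7bbf: {04ccf9c, 11b7bbf, 166de3f, 3aae003, 88d1f2c, 8c46e0f, 8f94c57, a7dcaf5, c423711, d5503bf}.
Reachable from f038abd: {8c46e0f, a1948e3, a7dcaf5, f038abd}.
In 11b7bbf's history but not f038abd's: {04ccf9c, 11b7bbf, 166de3f, 3aae003, 88d1f2c, 8f94c57, c423711, d5503bf} — 8 commits.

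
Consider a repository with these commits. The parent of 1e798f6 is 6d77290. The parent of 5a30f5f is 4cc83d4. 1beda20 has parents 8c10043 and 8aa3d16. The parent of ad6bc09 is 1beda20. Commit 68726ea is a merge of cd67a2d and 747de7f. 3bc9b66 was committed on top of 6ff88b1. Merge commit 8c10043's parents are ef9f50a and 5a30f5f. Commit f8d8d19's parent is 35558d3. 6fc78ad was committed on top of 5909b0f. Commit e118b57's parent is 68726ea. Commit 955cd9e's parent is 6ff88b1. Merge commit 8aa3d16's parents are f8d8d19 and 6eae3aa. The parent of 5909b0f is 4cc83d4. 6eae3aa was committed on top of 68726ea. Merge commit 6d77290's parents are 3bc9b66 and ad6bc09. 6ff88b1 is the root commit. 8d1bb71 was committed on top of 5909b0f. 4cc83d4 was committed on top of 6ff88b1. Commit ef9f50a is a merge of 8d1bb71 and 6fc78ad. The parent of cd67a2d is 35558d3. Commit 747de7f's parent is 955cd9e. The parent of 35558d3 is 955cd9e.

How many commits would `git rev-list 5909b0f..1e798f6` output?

Reachable from 1e798f6: {1beda20, 1e798f6, 35558d3, 3bc9b66, 4cc83d4, 5909b0f, 5a30f5f, 68726ea, 6d77290, 6eae3aa, 6fc78ad, 6ff88b1, 747de7f, 8aa3d16, 8c10043, 8d1bb71, 955cd9e, ad6bc09, cd67a2d, ef9f50a, f8d8d19}.
Reachable from 5909b0f: {4cc83d4, 5909b0f, 6ff88b1}.
In 1e798f6's history but not 5909b0f's: {1beda20, 1e798f6, 35558d3, 3bc9b66, 5a30f5f, 68726ea, 6d77290, 6eae3aa, 6fc78ad, 747de7f, 8aa3d16, 8c10043, 8d1bb71, 955cd9e, ad6bc09, cd67a2d, ef9f50a, f8d8d19} — 18 commits.

18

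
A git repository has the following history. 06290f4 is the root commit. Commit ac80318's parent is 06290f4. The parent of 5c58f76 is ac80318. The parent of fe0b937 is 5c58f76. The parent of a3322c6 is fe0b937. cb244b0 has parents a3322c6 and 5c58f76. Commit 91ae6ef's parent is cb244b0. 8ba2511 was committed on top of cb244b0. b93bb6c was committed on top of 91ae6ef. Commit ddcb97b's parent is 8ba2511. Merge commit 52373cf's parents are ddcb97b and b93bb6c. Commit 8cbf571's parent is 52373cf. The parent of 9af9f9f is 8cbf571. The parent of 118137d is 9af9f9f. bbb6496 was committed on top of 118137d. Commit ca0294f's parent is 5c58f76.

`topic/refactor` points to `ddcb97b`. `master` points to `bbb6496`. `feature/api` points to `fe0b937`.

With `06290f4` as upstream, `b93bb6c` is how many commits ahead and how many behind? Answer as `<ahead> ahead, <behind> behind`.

Reachable from b93bb6c: {06290f4, 5c58f76, 91ae6ef, a3322c6, ac80318, b93bb6c, cb244b0, fe0b937}.
Reachable from 06290f4: {06290f4}.
Only in b93bb6c's history (ahead): {5c58f76, 91ae6ef, a3322c6, ac80318, b93bb6c, cb244b0, fe0b937} — 7.
Only in 06290f4's history (behind): {} — 0.

7 ahead, 0 behind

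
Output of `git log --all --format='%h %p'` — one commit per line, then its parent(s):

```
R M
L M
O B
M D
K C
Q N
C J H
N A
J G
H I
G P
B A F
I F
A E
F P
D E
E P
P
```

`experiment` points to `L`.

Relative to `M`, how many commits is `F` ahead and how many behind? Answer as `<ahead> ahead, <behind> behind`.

Reachable from F: {F, P}.
Reachable from M: {D, E, M, P}.
Only in F's history (ahead): {F} — 1.
Only in M's history (behind): {D, E, M} — 3.

1 ahead, 3 behind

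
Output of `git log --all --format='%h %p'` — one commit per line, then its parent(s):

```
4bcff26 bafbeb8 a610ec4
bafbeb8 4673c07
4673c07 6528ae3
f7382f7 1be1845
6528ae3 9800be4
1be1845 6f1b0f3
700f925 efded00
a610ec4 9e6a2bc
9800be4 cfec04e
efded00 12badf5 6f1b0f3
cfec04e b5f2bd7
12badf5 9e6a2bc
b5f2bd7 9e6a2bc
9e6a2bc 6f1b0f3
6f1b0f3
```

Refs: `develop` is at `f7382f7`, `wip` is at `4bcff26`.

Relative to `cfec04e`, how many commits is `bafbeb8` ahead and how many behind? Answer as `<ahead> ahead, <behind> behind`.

4 ahead, 0 behind

Reachable from bafbeb8: {4673c07, 6528ae3, 6f1b0f3, 9800be4, 9e6a2bc, b5f2bd7, bafbeb8, cfec04e}.
Reachable from cfec04e: {6f1b0f3, 9e6a2bc, b5f2bd7, cfec04e}.
Only in bafbeb8's history (ahead): {4673c07, 6528ae3, 9800be4, bafbeb8} — 4.
Only in cfec04e's history (behind): {} — 0.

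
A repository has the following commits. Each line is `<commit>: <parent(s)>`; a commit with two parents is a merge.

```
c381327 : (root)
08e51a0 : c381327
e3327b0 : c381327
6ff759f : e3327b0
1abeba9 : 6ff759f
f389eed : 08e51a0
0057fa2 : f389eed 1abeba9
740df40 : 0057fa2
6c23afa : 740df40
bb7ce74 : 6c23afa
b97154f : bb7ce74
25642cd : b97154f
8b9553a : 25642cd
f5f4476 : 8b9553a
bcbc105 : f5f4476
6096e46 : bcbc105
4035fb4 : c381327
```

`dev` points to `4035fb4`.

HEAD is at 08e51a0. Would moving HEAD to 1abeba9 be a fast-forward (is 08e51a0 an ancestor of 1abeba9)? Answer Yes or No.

No

A fast-forward from 08e51a0 to 1abeba9 is possible iff 08e51a0 is an ancestor of 1abeba9.
Ancestors of 1abeba9: {1abeba9, 6ff759f, c381327, e3327b0}.
08e51a0 is not among them, so fast-forward is not possible.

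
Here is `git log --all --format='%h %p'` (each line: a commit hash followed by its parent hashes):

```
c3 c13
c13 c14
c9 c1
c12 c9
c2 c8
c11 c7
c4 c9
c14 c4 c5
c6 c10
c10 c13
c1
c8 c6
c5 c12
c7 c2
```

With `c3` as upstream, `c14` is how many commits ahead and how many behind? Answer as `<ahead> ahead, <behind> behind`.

0 ahead, 2 behind

Reachable from c14: {c1, c12, c14, c4, c5, c9}.
Reachable from c3: {c1, c12, c13, c14, c3, c4, c5, c9}.
Only in c14's history (ahead): {} — 0.
Only in c3's history (behind): {c13, c3} — 2.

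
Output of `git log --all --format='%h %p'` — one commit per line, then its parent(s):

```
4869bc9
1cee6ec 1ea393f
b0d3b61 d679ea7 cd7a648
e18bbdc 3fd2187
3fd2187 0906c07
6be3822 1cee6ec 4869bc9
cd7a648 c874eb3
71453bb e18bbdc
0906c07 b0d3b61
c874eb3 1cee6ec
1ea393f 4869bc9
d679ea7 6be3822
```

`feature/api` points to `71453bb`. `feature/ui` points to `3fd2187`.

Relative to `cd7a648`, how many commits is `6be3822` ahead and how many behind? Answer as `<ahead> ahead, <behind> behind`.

1 ahead, 2 behind

Reachable from 6be3822: {1cee6ec, 1ea393f, 4869bc9, 6be3822}.
Reachable from cd7a648: {1cee6ec, 1ea393f, 4869bc9, c874eb3, cd7a648}.
Only in 6be3822's history (ahead): {6be3822} — 1.
Only in cd7a648's history (behind): {c874eb3, cd7a648} — 2.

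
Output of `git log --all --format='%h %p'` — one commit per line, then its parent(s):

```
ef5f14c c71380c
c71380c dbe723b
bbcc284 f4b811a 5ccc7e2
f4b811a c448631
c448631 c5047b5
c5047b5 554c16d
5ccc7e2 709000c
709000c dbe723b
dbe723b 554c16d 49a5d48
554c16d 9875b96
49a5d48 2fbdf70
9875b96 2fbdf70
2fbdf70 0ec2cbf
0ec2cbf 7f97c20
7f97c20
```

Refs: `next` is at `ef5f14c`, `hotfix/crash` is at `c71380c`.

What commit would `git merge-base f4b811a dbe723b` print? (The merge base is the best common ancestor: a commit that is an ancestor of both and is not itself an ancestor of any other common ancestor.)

Ancestors of f4b811a: {0ec2cbf, 2fbdf70, 554c16d, 7f97c20, 9875b96, c448631, c5047b5, f4b811a}.
Ancestors of dbe723b: {0ec2cbf, 2fbdf70, 49a5d48, 554c16d, 7f97c20, 9875b96, dbe723b}.
Common ancestors: {0ec2cbf, 2fbdf70, 554c16d, 7f97c20, 9875b96}.
Among these, 554c16d is not an ancestor of any other common ancestor — it is the merge base.

554c16d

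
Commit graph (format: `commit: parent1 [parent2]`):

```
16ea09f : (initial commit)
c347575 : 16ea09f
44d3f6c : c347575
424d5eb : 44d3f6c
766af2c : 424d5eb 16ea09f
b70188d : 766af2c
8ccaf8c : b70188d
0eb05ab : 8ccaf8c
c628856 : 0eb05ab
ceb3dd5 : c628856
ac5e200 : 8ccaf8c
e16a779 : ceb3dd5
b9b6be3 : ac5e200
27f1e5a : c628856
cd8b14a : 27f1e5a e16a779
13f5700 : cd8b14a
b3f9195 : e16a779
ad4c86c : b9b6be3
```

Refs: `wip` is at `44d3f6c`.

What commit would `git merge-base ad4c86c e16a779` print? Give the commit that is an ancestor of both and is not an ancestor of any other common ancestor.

Ancestors of ad4c86c: {16ea09f, 424d5eb, 44d3f6c, 766af2c, 8ccaf8c, ac5e200, ad4c86c, b70188d, b9b6be3, c347575}.
Ancestors of e16a779: {0eb05ab, 16ea09f, 424d5eb, 44d3f6c, 766af2c, 8ccaf8c, b70188d, c347575, c628856, ceb3dd5, e16a779}.
Common ancestors: {16ea09f, 424d5eb, 44d3f6c, 766af2c, 8ccaf8c, b70188d, c347575}.
Among these, 8ccaf8c is not an ancestor of any other common ancestor — it is the merge base.

8ccaf8c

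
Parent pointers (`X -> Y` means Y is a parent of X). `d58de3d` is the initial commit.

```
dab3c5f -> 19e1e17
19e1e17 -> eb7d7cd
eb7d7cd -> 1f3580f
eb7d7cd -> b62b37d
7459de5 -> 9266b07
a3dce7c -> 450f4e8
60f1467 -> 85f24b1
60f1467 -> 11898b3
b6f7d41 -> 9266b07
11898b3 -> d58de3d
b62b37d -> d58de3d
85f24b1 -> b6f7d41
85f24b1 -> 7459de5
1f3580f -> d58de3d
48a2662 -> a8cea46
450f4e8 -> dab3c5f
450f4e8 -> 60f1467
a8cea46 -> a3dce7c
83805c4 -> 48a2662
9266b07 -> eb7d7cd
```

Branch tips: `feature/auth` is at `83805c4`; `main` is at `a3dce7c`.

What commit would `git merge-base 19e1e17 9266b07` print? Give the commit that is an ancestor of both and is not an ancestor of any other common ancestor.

Ancestors of 19e1e17: {19e1e17, 1f3580f, b62b37d, d58de3d, eb7d7cd}.
Ancestors of 9266b07: {1f3580f, 9266b07, b62b37d, d58de3d, eb7d7cd}.
Common ancestors: {1f3580f, b62b37d, d58de3d, eb7d7cd}.
Among these, eb7d7cd is not an ancestor of any other common ancestor — it is the merge base.

eb7d7cd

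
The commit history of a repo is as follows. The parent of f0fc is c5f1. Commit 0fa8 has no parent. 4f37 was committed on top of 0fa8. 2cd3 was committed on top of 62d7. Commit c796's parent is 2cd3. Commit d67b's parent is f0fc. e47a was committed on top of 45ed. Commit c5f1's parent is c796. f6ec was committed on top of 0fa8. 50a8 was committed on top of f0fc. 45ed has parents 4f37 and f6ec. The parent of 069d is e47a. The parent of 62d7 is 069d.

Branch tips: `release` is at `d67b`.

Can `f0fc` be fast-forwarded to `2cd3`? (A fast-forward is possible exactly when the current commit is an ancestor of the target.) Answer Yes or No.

No

A fast-forward from f0fc to 2cd3 is possible iff f0fc is an ancestor of 2cd3.
Ancestors of 2cd3: {069d, 0fa8, 2cd3, 45ed, 4f37, 62d7, e47a, f6ec}.
f0fc is not among them, so fast-forward is not possible.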